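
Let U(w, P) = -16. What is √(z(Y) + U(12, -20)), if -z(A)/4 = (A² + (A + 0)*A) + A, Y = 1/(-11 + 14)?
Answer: 2*I*√41/3 ≈ 4.2688*I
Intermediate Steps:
Y = ⅓ (Y = 1/3 = ⅓ ≈ 0.33333)
z(A) = -8*A² - 4*A (z(A) = -4*((A² + (A + 0)*A) + A) = -4*((A² + A*A) + A) = -4*((A² + A²) + A) = -4*(2*A² + A) = -4*(A + 2*A²) = -8*A² - 4*A)
√(z(Y) + U(12, -20)) = √(-4*⅓*(1 + 2*(⅓)) - 16) = √(-4*⅓*(1 + ⅔) - 16) = √(-4*⅓*5/3 - 16) = √(-20/9 - 16) = √(-164/9) = 2*I*√41/3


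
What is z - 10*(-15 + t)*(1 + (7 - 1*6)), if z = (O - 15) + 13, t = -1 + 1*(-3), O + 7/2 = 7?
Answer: 763/2 ≈ 381.50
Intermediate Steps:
O = 7/2 (O = -7/2 + 7 = 7/2 ≈ 3.5000)
t = -4 (t = -1 - 3 = -4)
z = 3/2 (z = (7/2 - 15) + 13 = -23/2 + 13 = 3/2 ≈ 1.5000)
z - 10*(-15 + t)*(1 + (7 - 1*6)) = 3/2 - 10*(-15 - 4)*(1 + (7 - 1*6)) = 3/2 - (-190)*(1 + (7 - 6)) = 3/2 - (-190)*(1 + 1) = 3/2 - (-190)*2 = 3/2 - 10*(-38) = 3/2 + 380 = 763/2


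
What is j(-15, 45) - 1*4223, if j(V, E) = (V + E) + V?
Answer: -4208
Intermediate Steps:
j(V, E) = E + 2*V (j(V, E) = (E + V) + V = E + 2*V)
j(-15, 45) - 1*4223 = (45 + 2*(-15)) - 1*4223 = (45 - 30) - 4223 = 15 - 4223 = -4208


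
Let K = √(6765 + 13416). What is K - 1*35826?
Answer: -35826 + 31*√21 ≈ -35684.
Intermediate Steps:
K = 31*√21 (K = √20181 = 31*√21 ≈ 142.06)
K - 1*35826 = 31*√21 - 1*35826 = 31*√21 - 35826 = -35826 + 31*√21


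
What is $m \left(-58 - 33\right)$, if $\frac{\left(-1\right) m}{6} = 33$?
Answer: $18018$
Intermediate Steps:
$m = -198$ ($m = \left(-6\right) 33 = -198$)
$m \left(-58 - 33\right) = - 198 \left(-58 - 33\right) = \left(-198\right) \left(-91\right) = 18018$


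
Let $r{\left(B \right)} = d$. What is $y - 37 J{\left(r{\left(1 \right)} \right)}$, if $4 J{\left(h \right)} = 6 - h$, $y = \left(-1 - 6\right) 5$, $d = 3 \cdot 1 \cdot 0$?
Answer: $- \frac{181}{2} \approx -90.5$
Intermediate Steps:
$d = 0$ ($d = 3 \cdot 0 = 0$)
$r{\left(B \right)} = 0$
$y = -35$ ($y = \left(-7\right) 5 = -35$)
$J{\left(h \right)} = \frac{3}{2} - \frac{h}{4}$ ($J{\left(h \right)} = \frac{6 - h}{4} = \frac{3}{2} - \frac{h}{4}$)
$y - 37 J{\left(r{\left(1 \right)} \right)} = -35 - 37 \left(\frac{3}{2} - 0\right) = -35 - 37 \left(\frac{3}{2} + 0\right) = -35 - \frac{111}{2} = - \frac{181}{2}$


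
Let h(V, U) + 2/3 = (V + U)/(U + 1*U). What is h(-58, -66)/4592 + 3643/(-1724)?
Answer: -46002511/21770672 ≈ -2.1130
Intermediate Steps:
h(V, U) = -⅔ + (U + V)/(2*U) (h(V, U) = -⅔ + (V + U)/(U + 1*U) = -⅔ + (U + V)/(U + U) = -⅔ + (U + V)/((2*U)) = -⅔ + (U + V)*(1/(2*U)) = -⅔ + (U + V)/(2*U))
h(-58, -66)/4592 + 3643/(-1724) = ((⅙)*(-1*(-66) + 3*(-58))/(-66))/4592 + 3643/(-1724) = ((⅙)*(-1/66)*(66 - 174))*(1/4592) + 3643*(-1/1724) = ((⅙)*(-1/66)*(-108))*(1/4592) - 3643/1724 = (3/11)*(1/4592) - 3643/1724 = 3/50512 - 3643/1724 = -46002511/21770672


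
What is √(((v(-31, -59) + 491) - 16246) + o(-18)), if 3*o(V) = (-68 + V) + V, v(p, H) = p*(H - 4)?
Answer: I*√124530/3 ≈ 117.63*I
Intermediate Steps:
v(p, H) = p*(-4 + H)
o(V) = -68/3 + 2*V/3 (o(V) = ((-68 + V) + V)/3 = (-68 + 2*V)/3 = -68/3 + 2*V/3)
√(((v(-31, -59) + 491) - 16246) + o(-18)) = √(((-31*(-4 - 59) + 491) - 16246) + (-68/3 + (⅔)*(-18))) = √(((-31*(-63) + 491) - 16246) + (-68/3 - 12)) = √(((1953 + 491) - 16246) - 104/3) = √((2444 - 16246) - 104/3) = √(-13802 - 104/3) = √(-41510/3) = I*√124530/3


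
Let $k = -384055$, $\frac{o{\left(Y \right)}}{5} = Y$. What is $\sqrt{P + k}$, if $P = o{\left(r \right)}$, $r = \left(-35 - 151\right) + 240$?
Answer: $i \sqrt{383785} \approx 619.5 i$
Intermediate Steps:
$r = 54$ ($r = -186 + 240 = 54$)
$o{\left(Y \right)} = 5 Y$
$P = 270$ ($P = 5 \cdot 54 = 270$)
$\sqrt{P + k} = \sqrt{270 - 384055} = \sqrt{-383785} = i \sqrt{383785}$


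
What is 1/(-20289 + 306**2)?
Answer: 1/73347 ≈ 1.3634e-5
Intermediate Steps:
1/(-20289 + 306**2) = 1/(-20289 + 93636) = 1/73347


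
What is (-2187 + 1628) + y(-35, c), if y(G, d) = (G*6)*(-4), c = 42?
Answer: 281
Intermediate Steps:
y(G, d) = -24*G (y(G, d) = (6*G)*(-4) = -24*G)
(-2187 + 1628) + y(-35, c) = (-2187 + 1628) - 24*(-35) = -559 + 840 = 281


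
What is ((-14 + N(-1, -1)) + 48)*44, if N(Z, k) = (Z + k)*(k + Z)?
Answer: 1672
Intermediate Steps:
N(Z, k) = (Z + k)² (N(Z, k) = (Z + k)*(Z + k) = (Z + k)²)
((-14 + N(-1, -1)) + 48)*44 = ((-14 + (-1 - 1)²) + 48)*44 = ((-14 + (-2)²) + 48)*44 = ((-14 + 4) + 48)*44 = (-10 + 48)*44 = 38*44 = 1672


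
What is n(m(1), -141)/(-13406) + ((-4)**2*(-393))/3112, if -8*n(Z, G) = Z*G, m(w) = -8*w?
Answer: -10482267/5214934 ≈ -2.0100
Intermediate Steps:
n(Z, G) = -G*Z/8 (n(Z, G) = -Z*G/8 = -G*Z/8)
n(m(1), -141)/(-13406) + ((-4)**2*(-393))/3112 = -1/8*(-141)*(-8*1)/(-13406) + ((-4)**2*(-393))/3112 = -1/8*(-141)*(-8)*(-1/13406) + (16*(-393))*(1/3112) = -141*(-1/13406) - 6288*1/3112 = 141/13406 - 786/389 = -10482267/5214934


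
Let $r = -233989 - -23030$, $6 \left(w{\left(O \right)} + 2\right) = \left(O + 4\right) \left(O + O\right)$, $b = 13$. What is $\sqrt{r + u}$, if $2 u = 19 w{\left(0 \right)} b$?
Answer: $i \sqrt{211206} \approx 459.57 i$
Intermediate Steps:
$w{\left(O \right)} = -2 + \frac{O \left(4 + O\right)}{3}$ ($w{\left(O \right)} = -2 + \frac{\left(O + 4\right) \left(O + O\right)}{6} = -2 + \frac{\left(4 + O\right) 2 O}{6} = -2 + \frac{2 O \left(4 + O\right)}{6} = -2 + \frac{O \left(4 + O\right)}{3}$)
$u = -247$ ($u = \frac{19 \left(-2 + \frac{0^{2}}{3} + \frac{4}{3} \cdot 0\right) 13}{2} = \frac{19 \left(-2 + \frac{1}{3} \cdot 0 + 0\right) 13}{2} = \frac{19 \left(-2 + 0 + 0\right) 13}{2} = \frac{19 \left(-2\right) 13}{2} = \frac{\left(-38\right) 13}{2} = \frac{1}{2} \left(-494\right) = -247$)
$r = -210959$ ($r = -233989 + 23030 = -210959$)
$\sqrt{r + u} = \sqrt{-210959 - 247} = \sqrt{-211206} = i \sqrt{211206}$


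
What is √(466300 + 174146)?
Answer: √640446 ≈ 800.28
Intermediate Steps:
√(466300 + 174146) = √640446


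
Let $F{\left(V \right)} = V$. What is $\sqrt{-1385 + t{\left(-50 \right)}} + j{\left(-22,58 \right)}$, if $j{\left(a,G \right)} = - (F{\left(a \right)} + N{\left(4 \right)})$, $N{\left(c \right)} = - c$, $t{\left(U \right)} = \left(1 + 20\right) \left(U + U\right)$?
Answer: $26 + i \sqrt{3485} \approx 26.0 + 59.034 i$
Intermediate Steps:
$t{\left(U \right)} = 42 U$ ($t{\left(U \right)} = 21 \cdot 2 U = 42 U$)
$j{\left(a,G \right)} = 4 - a$ ($j{\left(a,G \right)} = - (a - 4) = - (-4 + a) = 4 - a$)
$\sqrt{-1385 + t{\left(-50 \right)}} + j{\left(-22,58 \right)} = \sqrt{-1385 + 42 \left(-50\right)} + \left(4 - -22\right) = \sqrt{-1385 - 2100} + \left(4 + 22\right) = \sqrt{-3485} + 26 = i \sqrt{3485} + 26 = 26 + i \sqrt{3485}$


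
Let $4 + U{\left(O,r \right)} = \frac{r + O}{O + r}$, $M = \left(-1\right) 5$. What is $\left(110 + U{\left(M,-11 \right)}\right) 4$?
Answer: $428$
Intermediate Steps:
$M = -5$
$U{\left(O,r \right)} = -3$ ($U{\left(O,r \right)} = -4 + \frac{r + O}{O + r} = -4 + \frac{O + r}{O + r} = -4 + 1 = -3$)
$\left(110 + U{\left(M,-11 \right)}\right) 4 = \left(110 - 3\right) 4 = 107 \cdot 4 = 428$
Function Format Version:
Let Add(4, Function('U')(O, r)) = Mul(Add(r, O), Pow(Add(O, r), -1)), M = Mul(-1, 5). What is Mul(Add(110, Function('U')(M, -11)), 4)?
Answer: 428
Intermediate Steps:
M = -5
Function('U')(O, r) = -3 (Function('U')(O, r) = Add(-4, Mul(Add(r, O), Pow(Add(O, r), -1))) = Add(-4, Mul(Add(O, r), Pow(Add(O, r), -1))) = Add(-4, 1) = -3)
Mul(Add(110, Function('U')(M, -11)), 4) = Mul(Add(110, -3), 4) = Mul(107, 4) = 428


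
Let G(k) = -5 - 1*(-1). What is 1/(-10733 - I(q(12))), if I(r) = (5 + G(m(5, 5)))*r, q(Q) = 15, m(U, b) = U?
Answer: -1/10748 ≈ -9.3041e-5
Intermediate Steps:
G(k) = -4 (G(k) = -5 + 1 = -4)
I(r) = r (I(r) = (5 - 4)*r = 1*r = r)
1/(-10733 - I(q(12))) = 1/(-10733 - 1*15) = 1/(-10733 - 15) = 1/(-10748) = -1/10748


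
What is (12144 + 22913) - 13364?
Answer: 21693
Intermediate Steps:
(12144 + 22913) - 13364 = 35057 - 13364 = 21693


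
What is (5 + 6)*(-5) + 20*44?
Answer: 825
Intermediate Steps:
(5 + 6)*(-5) + 20*44 = 11*(-5) + 880 = -55 + 880 = 825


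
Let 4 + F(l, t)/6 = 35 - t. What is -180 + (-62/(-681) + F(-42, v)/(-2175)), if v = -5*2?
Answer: -88881392/493725 ≈ -180.02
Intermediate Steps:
v = -10
F(l, t) = 186 - 6*t (F(l, t) = -24 + 6*(35 - t) = -24 + (210 - 6*t) = 186 - 6*t)
-180 + (-62/(-681) + F(-42, v)/(-2175)) = -180 + (-62/(-681) + (186 - 6*(-10))/(-2175)) = -180 + (-62*(-1/681) + (186 + 60)*(-1/2175)) = -180 + (62/681 + 246*(-1/2175)) = -180 + (62/681 - 82/725) = -180 - 10892/493725 = -88881392/493725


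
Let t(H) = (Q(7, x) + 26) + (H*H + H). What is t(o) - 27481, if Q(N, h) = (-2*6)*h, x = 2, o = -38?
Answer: -26073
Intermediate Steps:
Q(N, h) = -12*h
t(H) = 2 + H + H**2 (t(H) = (-12*2 + 26) + (H*H + H) = (-24 + 26) + (H**2 + H) = 2 + (H + H**2) = 2 + H + H**2)
t(o) - 27481 = (2 - 38 + (-38)**2) - 27481 = (2 - 38 + 1444) - 27481 = 1408 - 27481 = -26073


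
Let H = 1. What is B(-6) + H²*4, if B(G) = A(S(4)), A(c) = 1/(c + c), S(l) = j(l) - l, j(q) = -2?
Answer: 47/12 ≈ 3.9167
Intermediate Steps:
S(l) = -2 - l
A(c) = 1/(2*c)
B(G) = -1/12 (B(G) = 1/(2*(-2 - 1*4)) = 1/(2*(-2 - 4)) = (½)/(-6) = (½)*(-⅙) = -1/12)
B(-6) + H²*4 = -1/12 + 1²*4 = -1/12 + 1*4 = -1/12 + 4 = 47/12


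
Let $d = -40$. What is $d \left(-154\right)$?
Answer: $6160$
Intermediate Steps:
$d \left(-154\right) = \left(-40\right) \left(-154\right) = 6160$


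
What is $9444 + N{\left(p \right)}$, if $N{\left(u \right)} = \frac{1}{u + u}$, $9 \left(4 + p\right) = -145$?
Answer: $\frac{3418719}{362} \approx 9444.0$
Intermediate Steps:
$p = - \frac{181}{9}$ ($p = -4 + \frac{1}{9} \left(-145\right) = -4 - \frac{145}{9} = - \frac{181}{9} \approx -20.111$)
$N{\left(u \right)} = \frac{1}{2 u}$
$9444 + N{\left(p \right)} = 9444 + \frac{1}{2 \left(- \frac{181}{9}\right)} = 9444 + \frac{1}{2} \left(- \frac{9}{181}\right) = 9444 - \frac{9}{362} = \frac{3418719}{362}$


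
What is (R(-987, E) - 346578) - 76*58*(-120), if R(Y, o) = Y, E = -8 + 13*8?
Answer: 181395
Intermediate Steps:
E = 96 (E = -8 + 104 = 96)
(R(-987, E) - 346578) - 76*58*(-120) = (-987 - 346578) - 76*58*(-120) = -347565 - 4408*(-120) = -347565 + 528960 = 181395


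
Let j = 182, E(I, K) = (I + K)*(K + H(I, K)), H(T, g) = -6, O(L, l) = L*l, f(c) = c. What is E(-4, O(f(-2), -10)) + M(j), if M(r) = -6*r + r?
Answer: -686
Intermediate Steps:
E(I, K) = (-6 + K)*(I + K) (E(I, K) = (I + K)*(K - 6) = (I + K)*(-6 + K) = (-6 + K)*(I + K))
M(r) = -5*r
E(-4, O(f(-2), -10)) + M(j) = ((-2*(-10))² - 6*(-4) - (-12)*(-10) - (-8)*(-10)) - 5*182 = (20² + 24 - 6*20 - 4*20) - 910 = (400 + 24 - 120 - 80) - 910 = 224 - 910 = -686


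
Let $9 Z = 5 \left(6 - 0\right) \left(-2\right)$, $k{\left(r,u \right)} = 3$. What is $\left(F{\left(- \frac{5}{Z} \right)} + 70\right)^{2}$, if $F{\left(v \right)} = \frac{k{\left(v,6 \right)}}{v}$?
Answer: $5476$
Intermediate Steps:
$Z = - \frac{20}{3}$ ($Z = \frac{5 \left(6 - 0\right) \left(-2\right)}{9} = \frac{5 \left(6 + 0\right) \left(-2\right)}{9} = \frac{5 \cdot 6 \left(-2\right)}{9} = \frac{30 \left(-2\right)}{9} = \frac{1}{9} \left(-60\right) = - \frac{20}{3} \approx -6.6667$)
$F{\left(v \right)} = \frac{3}{v}$
$\left(F{\left(- \frac{5}{Z} \right)} + 70\right)^{2} = \left(\frac{3}{\left(-5\right) \frac{1}{- \frac{20}{3}}} + 70\right)^{2} = \left(\frac{3}{\left(-5\right) \left(- \frac{3}{20}\right)} + 70\right)^{2} = \left(\frac{3}{\frac{3}{4}} + 70\right)^{2} = \left(3 \cdot \frac{4}{3} + 70\right)^{2} = \left(4 + 70\right)^{2} = 74^{2} = 5476$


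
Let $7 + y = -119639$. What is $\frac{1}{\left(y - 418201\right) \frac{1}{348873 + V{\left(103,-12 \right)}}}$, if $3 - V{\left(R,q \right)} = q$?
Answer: $- \frac{348888}{537847} \approx -0.64867$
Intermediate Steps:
$y = -119646$ ($y = -7 - 119639 = -119646$)
$V{\left(R,q \right)} = 3 - q$
$\frac{1}{\left(y - 418201\right) \frac{1}{348873 + V{\left(103,-12 \right)}}} = \frac{1}{\left(-119646 - 418201\right) \frac{1}{348873 + \left(3 - -12\right)}} = \frac{1}{\left(-537847\right) \frac{1}{348873 + \left(3 + 12\right)}} = \frac{1}{\left(-537847\right) \frac{1}{348873 + 15}} = \frac{1}{\left(-537847\right) \frac{1}{348888}} = \frac{1}{- \frac{537847}{348888}} = - \frac{348888}{537847}$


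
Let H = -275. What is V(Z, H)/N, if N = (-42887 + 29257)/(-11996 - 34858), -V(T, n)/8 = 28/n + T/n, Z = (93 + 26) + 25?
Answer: 32235552/1874125 ≈ 17.200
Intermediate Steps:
Z = 144 (Z = 119 + 25 = 144)
V(T, n) = -224/n - 8*T/n (V(T, n) = -8*(28/n + T/n) = -224/n - 8*T/n)
N = 6815/23427 (N = -13630/(-46854) = -13630*(-1/46854) = 6815/23427 ≈ 0.29090)
V(Z, H)/N = (8*(-28 - 1*144)/(-275))/(6815/23427) = (8*(-1/275)*(-28 - 144))*(23427/6815) = (8*(-1/275)*(-172))*(23427/6815) = (1376/275)*(23427/6815) = 32235552/1874125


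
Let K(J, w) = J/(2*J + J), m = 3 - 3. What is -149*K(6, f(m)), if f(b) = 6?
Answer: -149/3 ≈ -49.667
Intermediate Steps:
m = 0
K(J, w) = ⅓ (K(J, w) = J/((3*J)) = J*(1/(3*J)) = ⅓)
-149*K(6, f(m)) = -149*⅓ = -149/3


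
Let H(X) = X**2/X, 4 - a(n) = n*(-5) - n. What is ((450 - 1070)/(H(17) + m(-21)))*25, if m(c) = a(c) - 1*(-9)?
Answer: 3875/24 ≈ 161.46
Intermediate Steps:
a(n) = 4 + 6*n (a(n) = 4 - (n*(-5) - n) = 4 - (-5*n - n) = 4 - (-6)*n = 4 + 6*n)
m(c) = 13 + 6*c (m(c) = (4 + 6*c) - 1*(-9) = (4 + 6*c) + 9 = 13 + 6*c)
H(X) = X
((450 - 1070)/(H(17) + m(-21)))*25 = ((450 - 1070)/(17 + (13 + 6*(-21))))*25 = -620/(17 + (13 - 126))*25 = -620/(17 - 113)*25 = -620/(-96)*25 = -620*(-1/96)*25 = (155/24)*25 = 3875/24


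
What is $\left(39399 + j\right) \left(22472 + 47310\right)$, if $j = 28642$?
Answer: $4748037062$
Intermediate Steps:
$\left(39399 + j\right) \left(22472 + 47310\right) = \left(39399 + 28642\right) \left(22472 + 47310\right) = 68041 \cdot 69782 = 4748037062$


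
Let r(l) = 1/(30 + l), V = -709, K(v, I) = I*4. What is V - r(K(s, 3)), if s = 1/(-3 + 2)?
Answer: -29779/42 ≈ -709.02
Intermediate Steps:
s = -1 (s = 1/(-1) = -1)
K(v, I) = 4*I
V - r(K(s, 3)) = -709 - 1/(30 + 4*3) = -709 - 1/(30 + 12) = -709 - 1/42 = -29779/42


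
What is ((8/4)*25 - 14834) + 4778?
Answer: -10006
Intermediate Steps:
((8/4)*25 - 14834) + 4778 = ((8*(¼))*25 - 14834) + 4778 = (2*25 - 14834) + 4778 = (50 - 14834) + 4778 = -14784 + 4778 = -10006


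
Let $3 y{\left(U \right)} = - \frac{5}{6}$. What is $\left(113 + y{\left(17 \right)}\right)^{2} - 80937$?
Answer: $- \frac{22106747}{324} \approx -68231.0$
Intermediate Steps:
$y{\left(U \right)} = - \frac{5}{18}$ ($y{\left(U \right)} = \frac{\left(-5\right) \frac{1}{6}}{3} = \frac{1}{3} \left(- \frac{5}{6}\right) = - \frac{5}{18}$)
$\left(113 + y{\left(17 \right)}\right)^{2} - 80937 = \left(113 - \frac{5}{18}\right)^{2} - 80937 = \left(\frac{2029}{18}\right)^{2} - 80937 = \frac{4116841}{324} - 80937 = - \frac{22106747}{324}$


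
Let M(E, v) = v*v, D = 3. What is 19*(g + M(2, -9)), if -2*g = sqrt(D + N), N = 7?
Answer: 1539 - 19*sqrt(10)/2 ≈ 1509.0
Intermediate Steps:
M(E, v) = v**2
g = -sqrt(10)/2 (g = -sqrt(3 + 7)/2 = -sqrt(10)/2 ≈ -1.5811)
19*(g + M(2, -9)) = 19*(-sqrt(10)/2 + (-9)**2) = 19*(-sqrt(10)/2 + 81) = 19*(81 - sqrt(10)/2) = 1539 - 19*sqrt(10)/2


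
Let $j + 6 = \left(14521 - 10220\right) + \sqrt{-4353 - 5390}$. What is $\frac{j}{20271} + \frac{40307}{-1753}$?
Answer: $- \frac{809534062}{35535063} + \frac{i \sqrt{9743}}{20271} \approx -22.781 + 0.0048693 i$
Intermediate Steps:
$j = 4295 + i \sqrt{9743}$ ($j = -6 + \left(\left(14521 - 10220\right) + \sqrt{-4353 - 5390}\right) = -6 + \left(4301 + \sqrt{-9743}\right) = -6 + \left(4301 + i \sqrt{9743}\right) = 4295 + i \sqrt{9743} \approx 4295.0 + 98.707 i$)
$\frac{j}{20271} + \frac{40307}{-1753} = \frac{4295 + i \sqrt{9743}}{20271} + \frac{40307}{-1753} = \left(4295 + i \sqrt{9743}\right) \frac{1}{20271} + 40307 \left(- \frac{1}{1753}\right) = \left(\frac{4295}{20271} + \frac{i \sqrt{9743}}{20271}\right) - \frac{40307}{1753} = - \frac{809534062}{35535063} + \frac{i \sqrt{9743}}{20271}$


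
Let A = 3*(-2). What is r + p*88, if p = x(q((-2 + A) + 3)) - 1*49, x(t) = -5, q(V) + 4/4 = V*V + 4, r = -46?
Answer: -4798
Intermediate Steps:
A = -6
q(V) = 3 + V**2 (q(V) = -1 + (V*V + 4) = -1 + (V**2 + 4) = -1 + (4 + V**2) = 3 + V**2)
p = -54 (p = -5 - 1*49 = -5 - 49 = -54)
r + p*88 = -46 - 54*88 = -46 - 4752 = -4798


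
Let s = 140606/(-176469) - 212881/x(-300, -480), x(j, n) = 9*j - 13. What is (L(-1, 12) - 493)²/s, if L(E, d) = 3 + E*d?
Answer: 120649535085588/37185433111 ≈ 3244.5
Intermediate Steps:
x(j, n) = -13 + 9*j
s = 37185433111/478760397 (s = 140606/(-176469) - 212881/(-13 + 9*(-300)) = 140606*(-1/176469) - 212881/(-13 - 2700) = -140606/176469 - 212881/(-2713) = -140606/176469 - 212881*(-1/2713) = -140606/176469 + 212881/2713 = 37185433111/478760397 ≈ 77.670)
(L(-1, 12) - 493)²/s = ((3 - 1*12) - 493)²/(37185433111/478760397) = ((3 - 12) - 493)²*(478760397/37185433111) = (-9 - 493)²*(478760397/37185433111) = (-502)²*(478760397/37185433111) = 252004*(478760397/37185433111) = 120649535085588/37185433111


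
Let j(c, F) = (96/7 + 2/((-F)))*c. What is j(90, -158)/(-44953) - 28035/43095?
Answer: -48424292691/71419932857 ≈ -0.67802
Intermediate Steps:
j(c, F) = c*(96/7 - 2/F) (j(c, F) = (96*(1/7) + 2*(-1/F))*c = (96/7 - 2/F)*c = c*(96/7 - 2/F))
j(90, -158)/(-44953) - 28035/43095 = ((96/7)*90 - 2*90/(-158))/(-44953) - 28035/43095 = (8640/7 - 2*90*(-1/158))*(-1/44953) - 28035*1/43095 = (8640/7 + 90/79)*(-1/44953) - 1869/2873 = (683190/553)*(-1/44953) - 1869/2873 = -683190/24859009 - 1869/2873 = -48424292691/71419932857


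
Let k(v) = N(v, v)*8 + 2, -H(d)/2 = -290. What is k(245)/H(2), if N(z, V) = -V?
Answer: -979/290 ≈ -3.3759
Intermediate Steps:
H(d) = 580 (H(d) = -2*(-290) = 580)
k(v) = 2 - 8*v (k(v) = -v*8 + 2 = -8*v + 2 = 2 - 8*v)
k(245)/H(2) = (2 - 8*245)/580 = (2 - 1960)*(1/580) = -1958*1/580 = -979/290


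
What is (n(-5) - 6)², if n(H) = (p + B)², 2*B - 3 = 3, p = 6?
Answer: 5625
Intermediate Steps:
B = 3 (B = 3/2 + (½)*3 = 3/2 + 3/2 = 3)
n(H) = 81 (n(H) = (6 + 3)² = 9² = 81)
(n(-5) - 6)² = (81 - 6)² = 75² = 5625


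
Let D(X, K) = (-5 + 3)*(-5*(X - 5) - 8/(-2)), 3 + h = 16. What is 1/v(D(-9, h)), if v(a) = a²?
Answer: 1/21904 ≈ 4.5654e-5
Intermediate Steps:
h = 13 (h = -3 + 16 = 13)
D(X, K) = -58 + 10*X (D(X, K) = -2*(-5*(-5 + X) - 8*(-½)) = -2*((25 - 5*X) + 4) = -2*(29 - 5*X) = -58 + 10*X)
1/v(D(-9, h)) = 1/((-58 + 10*(-9))²) = 1/((-58 - 90)²) = 1/((-148)²) = 1/21904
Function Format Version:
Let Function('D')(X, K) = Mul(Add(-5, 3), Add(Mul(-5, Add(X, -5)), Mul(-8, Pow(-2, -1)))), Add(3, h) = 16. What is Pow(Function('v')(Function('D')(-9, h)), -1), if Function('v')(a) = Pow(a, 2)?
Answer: Rational(1, 21904) ≈ 4.5654e-5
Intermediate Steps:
h = 13 (h = Add(-3, 16) = 13)
Function('D')(X, K) = Add(-58, Mul(10, X)) (Function('D')(X, K) = Mul(-2, Add(Mul(-5, Add(-5, X)), Mul(-8, Rational(-1, 2)))) = Mul(-2, Add(Add(25, Mul(-5, X)), 4)) = Mul(-2, Add(29, Mul(-5, X))) = Add(-58, Mul(10, X)))
Pow(Function('v')(Function('D')(-9, h)), -1) = Pow(Pow(Add(-58, Mul(10, -9)), 2), -1) = Pow(Pow(Add(-58, -90), 2), -1) = Pow(Pow(-148, 2), -1) = Pow(21904, -1) = Rational(1, 21904)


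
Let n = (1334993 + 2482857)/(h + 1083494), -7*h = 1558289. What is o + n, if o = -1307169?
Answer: -7877194580611/6026169 ≈ -1.3072e+6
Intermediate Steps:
h = -1558289/7 (h = -1/7*1558289 = -1558289/7 ≈ -2.2261e+5)
n = 26724950/6026169 (n = (1334993 + 2482857)/(-1558289/7 + 1083494) = 3817850/(6026169/7) = 3817850*(7/6026169) = 26724950/6026169 ≈ 4.4348)
o + n = -1307169 + 26724950/6026169 = -7877194580611/6026169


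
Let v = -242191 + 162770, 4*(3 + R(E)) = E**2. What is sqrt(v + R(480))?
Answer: 8*I*sqrt(341) ≈ 147.73*I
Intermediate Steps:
R(E) = -3 + E**2/4
v = -79421
sqrt(v + R(480)) = sqrt(-79421 + (-3 + (1/4)*480**2)) = sqrt(-79421 + (-3 + (1/4)*230400)) = sqrt(-79421 + (-3 + 57600)) = sqrt(-79421 + 57597) = sqrt(-21824) = 8*I*sqrt(341)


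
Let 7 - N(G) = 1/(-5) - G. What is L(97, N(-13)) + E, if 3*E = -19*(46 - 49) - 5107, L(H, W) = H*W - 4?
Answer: -33749/15 ≈ -2249.9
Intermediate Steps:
N(G) = 36/5 + G (N(G) = 7 - (1/(-5) - G) = 7 - (-1/5 - G) = 7 + (1/5 + G) = 36/5 + G)
L(H, W) = -4 + H*W
E = -5050/3 (E = (-19*(46 - 49) - 5107)/3 = (-19*(-3) - 5107)/3 = (57 - 5107)/3 = (1/3)*(-5050) = -5050/3 ≈ -1683.3)
L(97, N(-13)) + E = (-4 + 97*(36/5 - 13)) - 5050/3 = (-4 + 97*(-29/5)) - 5050/3 = (-4 - 2813/5) - 5050/3 = -2833/5 - 5050/3 = -33749/15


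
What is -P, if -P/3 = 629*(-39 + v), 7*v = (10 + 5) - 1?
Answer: -69819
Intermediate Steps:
v = 2 (v = ((10 + 5) - 1)/7 = (15 - 1)/7 = (1/7)*14 = 2)
P = 69819 (P = -1887*(-39 + 2) = -1887*(-37) = -3*(-23273) = 69819)
-P = -1*69819 = -69819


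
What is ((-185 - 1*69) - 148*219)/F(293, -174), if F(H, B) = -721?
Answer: 32666/721 ≈ 45.307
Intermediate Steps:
((-185 - 1*69) - 148*219)/F(293, -174) = ((-185 - 1*69) - 148*219)/(-721) = ((-185 - 69) - 32412)*(-1/721) = (-254 - 32412)*(-1/721) = -32666*(-1/721) = 32666/721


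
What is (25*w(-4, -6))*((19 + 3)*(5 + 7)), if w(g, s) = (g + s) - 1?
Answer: -72600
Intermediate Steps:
w(g, s) = -1 + g + s
(25*w(-4, -6))*((19 + 3)*(5 + 7)) = (25*(-1 - 4 - 6))*((19 + 3)*(5 + 7)) = (25*(-11))*(22*12) = -275*264 = -72600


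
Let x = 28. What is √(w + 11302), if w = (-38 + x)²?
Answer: √11402 ≈ 106.78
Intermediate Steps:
w = 100 (w = (-38 + 28)² = (-10)² = 100)
√(w + 11302) = √(100 + 11302) = √11402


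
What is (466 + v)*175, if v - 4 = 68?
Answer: 94150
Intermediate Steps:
v = 72 (v = 4 + 68 = 72)
(466 + v)*175 = (466 + 72)*175 = 538*175 = 94150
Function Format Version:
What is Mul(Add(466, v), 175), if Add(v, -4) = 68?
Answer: 94150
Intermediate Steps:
v = 72 (v = Add(4, 68) = 72)
Mul(Add(466, v), 175) = Mul(Add(466, 72), 175) = Mul(538, 175) = 94150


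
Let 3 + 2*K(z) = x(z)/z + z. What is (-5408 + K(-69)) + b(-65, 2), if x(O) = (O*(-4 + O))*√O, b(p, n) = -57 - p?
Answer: -5436 - 73*I*√69/2 ≈ -5436.0 - 303.19*I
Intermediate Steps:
x(O) = O^(3/2)*(-4 + O)
K(z) = -3/2 + z/2 + √z*(-4 + z)/2 (K(z) = -3/2 + ((z^(3/2)*(-4 + z))/z + z)/2 = -3/2 + (√z*(-4 + z) + z)/2 = -3/2 + (z + √z*(-4 + z))/2 = -3/2 + (z/2 + √z*(-4 + z)/2) = -3/2 + z/2 + √z*(-4 + z)/2)
(-5408 + K(-69)) + b(-65, 2) = (-5408 + (½)*(-69*(-3 - 69) + (-69)^(3/2)*(-4 - 69))/(-69)) + (-57 - 1*(-65)) = (-5408 + (½)*(-1/69)*(-69*(-72) - 69*I*√69*(-73))) + (-57 + 65) = (-5408 + (½)*(-1/69)*(4968 + 5037*I*√69)) + 8 = (-5408 + (-36 - 73*I*√69/2)) + 8 = (-5444 - 73*I*√69/2) + 8 = -5436 - 73*I*√69/2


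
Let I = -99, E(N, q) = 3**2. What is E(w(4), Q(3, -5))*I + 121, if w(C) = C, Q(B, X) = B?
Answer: -770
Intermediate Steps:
E(N, q) = 9
E(w(4), Q(3, -5))*I + 121 = 9*(-99) + 121 = -891 + 121 = -770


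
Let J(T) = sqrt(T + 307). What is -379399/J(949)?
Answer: -379399*sqrt(314)/628 ≈ -10705.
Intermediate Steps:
J(T) = sqrt(307 + T)
-379399/J(949) = -379399/sqrt(307 + 949) = -379399*sqrt(314)/628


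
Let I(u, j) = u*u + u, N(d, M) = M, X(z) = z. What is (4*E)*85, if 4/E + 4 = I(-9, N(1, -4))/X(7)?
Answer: 2380/11 ≈ 216.36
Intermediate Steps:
I(u, j) = u + u**2 (I(u, j) = u**2 + u = u + u**2)
E = 7/11 (E = 4/(-4 - 9*(1 - 9)/7) = 4/(-4 - 9*(-8)*(1/7)) = 4/(-4 + 72*(1/7)) = 4/(-4 + 72/7) = 4/(44/7) = 4*(7/44) = 7/11 ≈ 0.63636)
(4*E)*85 = (4*(7/11))*85 = (28/11)*85 = 2380/11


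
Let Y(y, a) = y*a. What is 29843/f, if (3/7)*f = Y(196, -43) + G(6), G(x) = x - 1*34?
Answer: -89529/59192 ≈ -1.5125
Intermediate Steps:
G(x) = -34 + x (G(x) = x - 34 = -34 + x)
Y(y, a) = a*y
f = -59192/3 (f = 7*(-43*196 + (-34 + 6))/3 = 7*(-8428 - 28)/3 = (7/3)*(-8456) = -59192/3 ≈ -19731.)
29843/f = 29843/(-59192/3) = 29843*(-3/59192) = -89529/59192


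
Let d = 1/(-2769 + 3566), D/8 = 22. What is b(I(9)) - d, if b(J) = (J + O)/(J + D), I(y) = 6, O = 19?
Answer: 19743/145054 ≈ 0.13611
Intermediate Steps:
D = 176 (D = 8*22 = 176)
d = 1/797 ≈ 0.0012547
b(J) = (19 + J)/(176 + J) (b(J) = (J + 19)/(J + 176) = (19 + J)/(176 + J))
b(I(9)) - d = (19 + 6)/(176 + 6) - 1*1/797 = 25/182 - 1/797 = 19743/145054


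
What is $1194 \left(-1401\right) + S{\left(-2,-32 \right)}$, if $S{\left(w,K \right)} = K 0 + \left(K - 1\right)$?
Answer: $-1672827$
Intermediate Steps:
$S{\left(w,K \right)} = -1 + K$ ($S{\left(w,K \right)} = 0 + \left(-1 + K\right) = -1 + K$)
$1194 \left(-1401\right) + S{\left(-2,-32 \right)} = 1194 \left(-1401\right) - 33 = -1672794 - 33 = -1672827$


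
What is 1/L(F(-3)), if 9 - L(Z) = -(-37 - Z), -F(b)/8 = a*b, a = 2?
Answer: -1/76 ≈ -0.013158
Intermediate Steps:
F(b) = -16*b
L(Z) = -28 - Z (L(Z) = 9 - (-1)*(-37 - Z) = 9 - (37 + Z) = 9 + (-37 - Z) = -28 - Z)
1/L(F(-3)) = 1/(-28 - (-16)*(-3)) = 1/(-28 - 1*48) = 1/(-28 - 48) = 1/(-76) = -1/76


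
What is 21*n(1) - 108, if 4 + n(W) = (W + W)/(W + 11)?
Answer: -377/2 ≈ -188.50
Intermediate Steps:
n(W) = -4 + 2*W/(11 + W) (n(W) = -4 + (W + W)/(W + 11) = -4 + (2*W)/(11 + W) = -4 + 2*W/(11 + W))
21*n(1) - 108 = 21*(2*(-22 - 1*1)/(11 + 1)) - 108 = 21*(2*(-22 - 1)/12) - 108 = 21*(2*(1/12)*(-23)) - 108 = 21*(-23/6) - 108 = -161/2 - 108 = -377/2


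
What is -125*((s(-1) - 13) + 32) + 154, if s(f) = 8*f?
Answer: -1221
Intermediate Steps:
-125*((s(-1) - 13) + 32) + 154 = -125*((8*(-1) - 13) + 32) + 154 = -125*((-8 - 13) + 32) + 154 = -125*(-21 + 32) + 154 = -125*11 + 154 = -1375 + 154 = -1221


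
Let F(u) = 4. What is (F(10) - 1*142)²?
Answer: 19044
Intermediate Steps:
(F(10) - 1*142)² = (4 - 1*142)² = (4 - 142)² = (-138)² = 19044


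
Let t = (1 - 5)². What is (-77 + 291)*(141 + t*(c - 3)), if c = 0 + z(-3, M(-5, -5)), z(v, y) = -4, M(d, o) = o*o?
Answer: 6206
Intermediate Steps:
M(d, o) = o²
c = -4 (c = 0 - 4 = -4)
t = 16 (t = (-4)² = 16)
(-77 + 291)*(141 + t*(c - 3)) = (-77 + 291)*(141 + 16*(-4 - 3)) = 214*(141 + 16*(-7)) = 214*(141 - 112) = 214*29 = 6206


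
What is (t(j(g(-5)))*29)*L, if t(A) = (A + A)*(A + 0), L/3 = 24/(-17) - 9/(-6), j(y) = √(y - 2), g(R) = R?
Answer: -1827/17 ≈ -107.47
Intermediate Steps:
j(y) = √(-2 + y)
L = 9/34 (L = 3*(24/(-17) - 9/(-6)) = 3*(24*(-1/17) - 9*(-⅙)) = 3*(-24/17 + 3/2) = 3*(3/34) = 9/34 ≈ 0.26471)
t(A) = 2*A² (t(A) = (2*A)*A = 2*A²)
(t(j(g(-5)))*29)*L = ((2*(√(-2 - 5))²)*29)*(9/34) = ((2*(√(-7))²)*29)*(9/34) = ((2*(I*√7)²)*29)*(9/34) = ((2*(-7))*29)*(9/34) = -14*29*(9/34) = -406*9/34 = -1827/17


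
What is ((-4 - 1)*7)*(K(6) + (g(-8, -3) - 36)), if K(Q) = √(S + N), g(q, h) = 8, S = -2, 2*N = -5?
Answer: 980 - 105*I*√2/2 ≈ 980.0 - 74.246*I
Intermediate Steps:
N = -5/2 (N = (½)*(-5) = -5/2 ≈ -2.5000)
K(Q) = 3*I*√2/2 (K(Q) = √(-2 - 5/2) = √(-9/2) = 3*I*√2/2)
((-4 - 1)*7)*(K(6) + (g(-8, -3) - 36)) = ((-4 - 1)*7)*(3*I*√2/2 + (8 - 36)) = (-5*7)*(3*I*√2/2 - 28) = -35*(-28 + 3*I*√2/2) = 980 - 105*I*√2/2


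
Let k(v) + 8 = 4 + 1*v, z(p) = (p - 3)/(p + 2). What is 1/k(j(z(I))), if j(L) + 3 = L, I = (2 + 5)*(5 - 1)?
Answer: -6/37 ≈ -0.16216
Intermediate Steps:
I = 28 (I = 7*4 = 28)
z(p) = (-3 + p)/(2 + p)
j(L) = -3 + L
k(v) = -4 + v (k(v) = -8 + (4 + 1*v) = -8 + (4 + v) = -4 + v)
1/k(j(z(I))) = 1/(-4 + (-3 + (-3 + 28)/(2 + 28))) = 1/(-4 + (-3 + 25/30)) = 1/(-4 + (-3 + (1/30)*25)) = 1/(-4 + (-3 + 5/6)) = 1/(-4 - 13/6) = 1/(-37/6) = -6/37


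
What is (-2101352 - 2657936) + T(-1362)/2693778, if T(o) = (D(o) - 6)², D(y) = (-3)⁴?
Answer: -4273488434813/897926 ≈ -4.7593e+6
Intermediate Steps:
D(y) = 81
T(o) = 5625 (T(o) = (81 - 6)² = 75² = 5625)
(-2101352 - 2657936) + T(-1362)/2693778 = (-2101352 - 2657936) + 5625/2693778 = -4759288 + 5625*(1/2693778) = -4759288 + 1875/897926 = -4273488434813/897926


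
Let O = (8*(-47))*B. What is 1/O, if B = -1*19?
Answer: 1/7144 ≈ 0.00013998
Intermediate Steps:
B = -19
O = 7144 (O = (8*(-47))*(-19) = -376*(-19) = 7144)
1/O = 1/7144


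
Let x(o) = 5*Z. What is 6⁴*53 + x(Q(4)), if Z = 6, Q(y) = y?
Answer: 68718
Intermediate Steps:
x(o) = 30 (x(o) = 5*6 = 30)
6⁴*53 + x(Q(4)) = 6⁴*53 + 30 = 1296*53 + 30 = 68688 + 30 = 68718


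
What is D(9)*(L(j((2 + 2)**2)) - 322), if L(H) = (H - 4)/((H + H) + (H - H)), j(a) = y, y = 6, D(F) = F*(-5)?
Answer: 28965/2 ≈ 14483.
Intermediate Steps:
D(F) = -5*F
j(a) = 6
L(H) = (-4 + H)/(2*H) (L(H) = (-4 + H)/(2*H + 0) = (-4 + H)/((2*H)) = (-4 + H)*(1/(2*H)) = (-4 + H)/(2*H))
D(9)*(L(j((2 + 2)**2)) - 322) = (-5*9)*((1/2)*(-4 + 6)/6 - 322) = -45*((1/2)*(1/6)*2 - 322) = -45*(1/6 - 322) = -45*(-1931/6) = 28965/2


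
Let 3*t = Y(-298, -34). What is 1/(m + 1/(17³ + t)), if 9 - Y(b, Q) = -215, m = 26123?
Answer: 14963/390878452 ≈ 3.8280e-5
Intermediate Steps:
Y(b, Q) = 224 (Y(b, Q) = 9 - 1*(-215) = 9 + 215 = 224)
t = 224/3 (t = (⅓)*224 = 224/3 ≈ 74.667)
1/(m + 1/(17³ + t)) = 1/(26123 + 1/(17³ + 224/3)) = 1/(26123 + 1/(4913 + 224/3)) = 1/(26123 + 1/(14963/3)) = 1/(26123 + 3/14963) = 1/(390878452/14963) = 14963/390878452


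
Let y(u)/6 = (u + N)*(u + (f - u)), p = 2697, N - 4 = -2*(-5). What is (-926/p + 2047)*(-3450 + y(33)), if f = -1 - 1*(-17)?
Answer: 1954020882/899 ≈ 2.1735e+6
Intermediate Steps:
f = 16 (f = -1 + 17 = 16)
N = 14 (N = 4 - 2*(-5) = 4 + 10 = 14)
y(u) = 1344 + 96*u (y(u) = 6*((u + 14)*(u + (16 - u))) = 6*((14 + u)*16) = 6*(224 + 16*u) = 1344 + 96*u)
(-926/p + 2047)*(-3450 + y(33)) = (-926/2697 + 2047)*(-3450 + (1344 + 96*33)) = (-926*1/2697 + 2047)*(-3450 + (1344 + 3168)) = (-926/2697 + 2047)*(-3450 + 4512) = (5519833/2697)*1062 = 1954020882/899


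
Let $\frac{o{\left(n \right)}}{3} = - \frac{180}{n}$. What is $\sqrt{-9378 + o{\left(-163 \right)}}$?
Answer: $\frac{3 i \sqrt{27675118}}{163} \approx 96.823 i$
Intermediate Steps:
$o{\left(n \right)} = - \frac{540}{n}$ ($o{\left(n \right)} = 3 \left(- \frac{180}{n}\right) = - \frac{540}{n}$)
$\sqrt{-9378 + o{\left(-163 \right)}} = \sqrt{-9378 - \frac{540}{-163}} = \sqrt{-9378 - - \frac{540}{163}} = \sqrt{-9378 + \frac{540}{163}} = \sqrt{- \frac{1528074}{163}} = \frac{3 i \sqrt{27675118}}{163}$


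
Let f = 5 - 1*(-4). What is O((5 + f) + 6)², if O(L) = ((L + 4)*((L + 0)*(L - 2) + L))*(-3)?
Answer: 748569600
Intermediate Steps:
f = 9 (f = 5 + 4 = 9)
O(L) = -3*(4 + L)*(L + L*(-2 + L)) (O(L) = ((4 + L)*(L*(-2 + L) + L))*(-3) = ((4 + L)*(L + L*(-2 + L)))*(-3) = -3*(4 + L)*(L + L*(-2 + L)))
O((5 + f) + 6)² = (3*((5 + 9) + 6)*(4 - ((5 + 9) + 6)² - 3*((5 + 9) + 6)))² = (3*(14 + 6)*(4 - (14 + 6)² - 3*(14 + 6)))² = (3*20*(4 - 1*20² - 3*20))² = (3*20*(4 - 1*400 - 60))² = (3*20*(4 - 400 - 60))² = (3*20*(-456))² = (-27360)² = 748569600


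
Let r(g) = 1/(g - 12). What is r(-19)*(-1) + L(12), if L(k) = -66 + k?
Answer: -1673/31 ≈ -53.968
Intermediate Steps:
r(g) = 1/(-12 + g)
r(-19)*(-1) + L(12) = -1/(-12 - 19) + (-66 + 12) = -1/(-31) - 54 = -1/31*(-1) - 54 = 1/31 - 54 = -1673/31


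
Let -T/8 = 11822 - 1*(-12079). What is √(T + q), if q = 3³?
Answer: I*√191181 ≈ 437.24*I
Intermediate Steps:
T = -191208 (T = -8*(11822 - 1*(-12079)) = -8*(11822 + 12079) = -8*23901 = -191208)
q = 27
√(T + q) = √(-191208 + 27) = √(-191181) = I*√191181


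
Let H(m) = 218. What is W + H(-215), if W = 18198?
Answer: 18416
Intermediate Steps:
W + H(-215) = 18198 + 218 = 18416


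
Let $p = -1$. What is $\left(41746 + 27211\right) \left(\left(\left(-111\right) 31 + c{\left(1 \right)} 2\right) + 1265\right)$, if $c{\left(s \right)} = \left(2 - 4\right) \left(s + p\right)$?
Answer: $-150050432$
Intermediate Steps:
$c{\left(s \right)} = 2 - 2 s$ ($c{\left(s \right)} = \left(2 - 4\right) \left(s - 1\right) = - 2 \left(-1 + s\right) = 2 - 2 s$)
$\left(41746 + 27211\right) \left(\left(\left(-111\right) 31 + c{\left(1 \right)} 2\right) + 1265\right) = \left(41746 + 27211\right) \left(\left(\left(-111\right) 31 + \left(2 - 2\right) 2\right) + 1265\right) = 68957 \left(\left(-3441 + \left(2 - 2\right) 2\right) + 1265\right) = 68957 \left(\left(-3441 + 0 \cdot 2\right) + 1265\right) = 68957 \left(\left(-3441 + 0\right) + 1265\right) = 68957 \left(-3441 + 1265\right) = 68957 \left(-2176\right) = -150050432$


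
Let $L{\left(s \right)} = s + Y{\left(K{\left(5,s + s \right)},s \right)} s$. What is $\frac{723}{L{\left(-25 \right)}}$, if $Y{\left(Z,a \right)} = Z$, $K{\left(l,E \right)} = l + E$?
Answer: $\frac{723}{1100} \approx 0.65727$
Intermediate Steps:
$K{\left(l,E \right)} = E + l$
$L{\left(s \right)} = s + s \left(5 + 2 s\right)$ ($L{\left(s \right)} = s + \left(\left(s + s\right) + 5\right) s = s + \left(2 s + 5\right) s = s + \left(5 + 2 s\right) s = s + s \left(5 + 2 s\right)$)
$\frac{723}{L{\left(-25 \right)}} = \frac{723}{2 \left(-25\right) \left(3 - 25\right)} = \frac{723}{2 \left(-25\right) \left(-22\right)} = \frac{723}{1100}$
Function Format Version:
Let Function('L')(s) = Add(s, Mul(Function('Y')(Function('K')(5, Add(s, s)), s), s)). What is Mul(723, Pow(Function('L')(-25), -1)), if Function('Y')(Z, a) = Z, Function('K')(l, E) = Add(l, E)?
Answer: Rational(723, 1100) ≈ 0.65727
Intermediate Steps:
Function('K')(l, E) = Add(E, l)
Function('L')(s) = Add(s, Mul(s, Add(5, Mul(2, s)))) (Function('L')(s) = Add(s, Mul(Add(Add(s, s), 5), s)) = Add(s, Mul(Add(Mul(2, s), 5), s)) = Add(s, Mul(Add(5, Mul(2, s)), s)) = Add(s, Mul(s, Add(5, Mul(2, s)))))
Mul(723, Pow(Function('L')(-25), -1)) = Mul(723, Pow(Mul(2, -25, Add(3, -25)), -1)) = Mul(723, Pow(Mul(2, -25, -22), -1)) = Mul(723, Pow(1100, -1)) = Mul(723, Rational(1, 1100)) = Rational(723, 1100)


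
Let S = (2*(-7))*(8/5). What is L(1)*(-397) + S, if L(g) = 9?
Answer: -17977/5 ≈ -3595.4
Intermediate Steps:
S = -112/5 ≈ -22.400
L(1)*(-397) + S = 9*(-397) - 112/5 = -3573 - 112/5 = -17977/5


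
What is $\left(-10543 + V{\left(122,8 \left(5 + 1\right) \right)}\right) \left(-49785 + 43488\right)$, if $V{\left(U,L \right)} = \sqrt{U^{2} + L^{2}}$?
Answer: $66389271 - 12594 \sqrt{4297} \approx 6.5564 \cdot 10^{7}$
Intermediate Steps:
$V{\left(U,L \right)} = \sqrt{L^{2} + U^{2}}$
$\left(-10543 + V{\left(122,8 \left(5 + 1\right) \right)}\right) \left(-49785 + 43488\right) = \left(-10543 + \sqrt{\left(8 \left(5 + 1\right)\right)^{2} + 122^{2}}\right) \left(-49785 + 43488\right) = \left(-10543 + \sqrt{\left(8 \cdot 6\right)^{2} + 14884}\right) \left(-6297\right) = \left(-10543 + \sqrt{48^{2} + 14884}\right) \left(-6297\right) = \left(-10543 + \sqrt{2304 + 14884}\right) \left(-6297\right) = \left(-10543 + \sqrt{17188}\right) \left(-6297\right) = \left(-10543 + 2 \sqrt{4297}\right) \left(-6297\right) = 66389271 - 12594 \sqrt{4297}$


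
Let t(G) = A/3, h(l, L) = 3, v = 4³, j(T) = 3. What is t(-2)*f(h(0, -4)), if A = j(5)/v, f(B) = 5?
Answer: 5/64 ≈ 0.078125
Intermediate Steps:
v = 64
A = 3/64 ≈ 0.046875
t(G) = 1/64 (t(G) = (3/64)/3 = (3/64)*(⅓) = 1/64)
t(-2)*f(h(0, -4)) = (1/64)*5 = 5/64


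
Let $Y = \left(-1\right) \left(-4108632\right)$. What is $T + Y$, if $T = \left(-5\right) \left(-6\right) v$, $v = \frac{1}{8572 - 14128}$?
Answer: $\frac{3804593227}{926} \approx 4.1086 \cdot 10^{6}$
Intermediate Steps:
$v = - \frac{1}{5556}$ ($v = \frac{1}{-5556} = - \frac{1}{5556} \approx -0.00017999$)
$Y = 4108632$
$T = - \frac{5}{926}$ ($T = \left(-5\right) \left(-6\right) \left(- \frac{1}{5556}\right) = 30 \left(- \frac{1}{5556}\right) = - \frac{5}{926} \approx -0.0053996$)
$T + Y = - \frac{5}{926} + 4108632 = \frac{3804593227}{926}$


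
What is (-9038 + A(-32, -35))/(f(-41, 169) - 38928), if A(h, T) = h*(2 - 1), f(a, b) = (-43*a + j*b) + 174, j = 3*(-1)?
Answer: 4535/18749 ≈ 0.24188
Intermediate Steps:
j = -3
f(a, b) = 174 - 43*a - 3*b (f(a, b) = (-43*a - 3*b) + 174 = 174 - 43*a - 3*b)
A(h, T) = h (A(h, T) = h*1 = h)
(-9038 + A(-32, -35))/(f(-41, 169) - 38928) = (-9038 - 32)/((174 - 43*(-41) - 3*169) - 38928) = -9070/((174 + 1763 - 507) - 38928) = -9070/(1430 - 38928) = -9070/(-37498) = -9070*(-1/37498) = 4535/18749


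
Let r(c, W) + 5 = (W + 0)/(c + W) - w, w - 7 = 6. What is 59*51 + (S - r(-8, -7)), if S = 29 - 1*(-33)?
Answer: 46328/15 ≈ 3088.5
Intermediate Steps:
w = 13 (w = 7 + 6 = 13)
r(c, W) = -18 + W/(W + c) (r(c, W) = -5 + ((W + 0)/(c + W) - 1*13) = -5 + (W/(W + c) - 13) = -5 + (-13 + W/(W + c)) = -18 + W/(W + c))
S = 62 (S = 29 + 33 = 62)
59*51 + (S - r(-8, -7)) = 59*51 + (62 - (-18*(-8) - 17*(-7))/(-7 - 8)) = 3009 + (62 - (144 + 119)/(-15)) = 3009 + (62 - (-1)*263/15) = 3009 + (62 - 1*(-263/15)) = 3009 + (62 + 263/15) = 3009 + 1193/15 = 46328/15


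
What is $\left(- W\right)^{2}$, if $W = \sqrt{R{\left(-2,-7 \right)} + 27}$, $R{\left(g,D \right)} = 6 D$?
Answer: $-15$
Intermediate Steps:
$W = i \sqrt{15}$ ($W = \sqrt{6 \left(-7\right) + 27} = \sqrt{-42 + 27} = \sqrt{-15} = i \sqrt{15} \approx 3.873 i$)
$\left(- W\right)^{2} = \left(- i \sqrt{15}\right)^{2} = -15$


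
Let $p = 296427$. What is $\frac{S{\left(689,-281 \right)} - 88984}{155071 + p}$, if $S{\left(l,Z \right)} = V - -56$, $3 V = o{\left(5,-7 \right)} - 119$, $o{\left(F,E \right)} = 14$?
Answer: $- \frac{88963}{451498} \approx -0.19704$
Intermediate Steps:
$V = -35$ ($V = \frac{14 - 119}{3} = \frac{1}{3} \left(-105\right) = -35$)
$S{\left(l,Z \right)} = 21$ ($S{\left(l,Z \right)} = -35 - -56 = -35 + 56 = 21$)
$\frac{S{\left(689,-281 \right)} - 88984}{155071 + p} = \frac{21 - 88984}{155071 + 296427} = - \frac{88963}{451498}$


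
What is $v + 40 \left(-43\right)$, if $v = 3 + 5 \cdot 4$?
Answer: $-1697$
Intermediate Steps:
$v = 23$ ($v = 3 + 20 = 23$)
$v + 40 \left(-43\right) = 23 + 40 \left(-43\right) = 23 - 1720 = -1697$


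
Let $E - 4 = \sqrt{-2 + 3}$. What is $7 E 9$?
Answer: $315$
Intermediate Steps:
$E = 5$ ($E = 4 + \sqrt{-2 + 3} = 4 + \sqrt{1} = 4 + 1 = 5$)
$7 E 9 = 7 \cdot 5 \cdot 9 = 35 \cdot 9 = 315$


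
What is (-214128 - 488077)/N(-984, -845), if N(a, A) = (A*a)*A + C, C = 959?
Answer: 702205/702599641 ≈ 0.00099944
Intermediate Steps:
N(a, A) = 959 + a*A² (N(a, A) = (A*a)*A + 959 = a*A² + 959 = 959 + a*A²)
(-214128 - 488077)/N(-984, -845) = (-214128 - 488077)/(959 - 984*(-845)²) = -702205/(959 - 984*714025) = -702205/(959 - 702600600) = -702205/(-702599641) = -702205*(-1/702599641) = 702205/702599641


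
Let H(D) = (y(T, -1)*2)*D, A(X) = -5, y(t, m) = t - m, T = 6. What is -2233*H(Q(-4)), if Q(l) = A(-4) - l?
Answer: 31262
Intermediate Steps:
Q(l) = -5 - l
H(D) = 14*D (H(D) = ((6 - 1*(-1))*2)*D = ((6 + 1)*2)*D = (7*2)*D = 14*D)
-2233*H(Q(-4)) = -31262*(-5 - 1*(-4)) = -31262*(-5 + 4) = -31262*(-1) = -2233*(-14) = 31262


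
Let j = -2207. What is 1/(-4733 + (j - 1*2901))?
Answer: -1/9841 ≈ -0.00010162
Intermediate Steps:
1/(-4733 + (j - 1*2901)) = 1/(-4733 + (-2207 - 1*2901)) = 1/(-4733 + (-2207 - 2901)) = 1/(-4733 - 5108) = 1/(-9841) = -1/9841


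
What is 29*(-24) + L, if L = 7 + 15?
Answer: -674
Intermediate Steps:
L = 22
29*(-24) + L = 29*(-24) + 22 = -696 + 22 = -674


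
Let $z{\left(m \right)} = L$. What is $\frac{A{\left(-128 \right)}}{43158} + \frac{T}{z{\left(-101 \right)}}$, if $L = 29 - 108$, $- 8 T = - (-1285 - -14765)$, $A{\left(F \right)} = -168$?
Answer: $- \frac{12122417}{568247} \approx -21.333$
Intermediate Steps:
$T = 1685$ ($T = - \frac{\left(-1\right) \left(-1285 - -14765\right)}{8} = - \frac{\left(-1\right) \left(-1285 + 14765\right)}{8} = - \frac{\left(-1\right) 13480}{8} = \left(- \frac{1}{8}\right) \left(-13480\right) = 1685$)
$L = -79$ ($L = 29 - 108 = -79$)
$z{\left(m \right)} = -79$
$\frac{A{\left(-128 \right)}}{43158} + \frac{T}{z{\left(-101 \right)}} = - \frac{168}{43158} + \frac{1685}{-79} = \left(-168\right) \frac{1}{43158} + 1685 \left(- \frac{1}{79}\right) = - \frac{28}{7193} - \frac{1685}{79} = - \frac{12122417}{568247}$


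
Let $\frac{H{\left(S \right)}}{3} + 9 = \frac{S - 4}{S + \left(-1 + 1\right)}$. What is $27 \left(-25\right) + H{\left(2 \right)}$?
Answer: $-705$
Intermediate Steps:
$H{\left(S \right)} = -27 + \frac{3 \left(-4 + S\right)}{S}$ ($H{\left(S \right)} = -27 + 3 \frac{S - 4}{S + \left(-1 + 1\right)} = -27 + 3 \frac{-4 + S}{S + 0} = -27 + 3 \frac{-4 + S}{S} = -27 + \frac{3 \left(-4 + S\right)}{S}$)
$27 \left(-25\right) + H{\left(2 \right)} = 27 \left(-25\right) - \left(24 + \frac{12}{2}\right) = -675 - 30 = -705$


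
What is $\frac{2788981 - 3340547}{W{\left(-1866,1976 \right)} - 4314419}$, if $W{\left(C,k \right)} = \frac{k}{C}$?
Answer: $\frac{514611078}{4025353915} \approx 0.12784$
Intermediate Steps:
$\frac{2788981 - 3340547}{W{\left(-1866,1976 \right)} - 4314419} = \frac{2788981 - 3340547}{\frac{1976}{-1866} - 4314419} = - \frac{551566}{1976 \left(- \frac{1}{1866}\right) - 4314419} = - \frac{551566}{- \frac{988}{933} - 4314419} = - \frac{551566}{- \frac{4025353915}{933}} = \left(-551566\right) \left(- \frac{933}{4025353915}\right) = \frac{514611078}{4025353915}$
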